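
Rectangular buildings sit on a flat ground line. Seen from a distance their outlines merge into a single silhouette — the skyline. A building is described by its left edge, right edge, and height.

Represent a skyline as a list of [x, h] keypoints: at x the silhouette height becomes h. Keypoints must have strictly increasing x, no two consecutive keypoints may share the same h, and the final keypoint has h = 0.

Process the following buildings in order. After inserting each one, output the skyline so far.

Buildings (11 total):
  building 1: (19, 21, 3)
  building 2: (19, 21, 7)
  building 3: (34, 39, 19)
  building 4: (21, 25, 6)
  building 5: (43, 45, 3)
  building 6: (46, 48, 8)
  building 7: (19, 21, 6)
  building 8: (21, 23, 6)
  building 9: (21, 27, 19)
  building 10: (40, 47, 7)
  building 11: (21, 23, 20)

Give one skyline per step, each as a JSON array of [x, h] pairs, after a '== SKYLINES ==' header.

== SKYLINES ==
[[19,3],[21,0]]
[[19,7],[21,0]]
[[19,7],[21,0],[34,19],[39,0]]
[[19,7],[21,6],[25,0],[34,19],[39,0]]
[[19,7],[21,6],[25,0],[34,19],[39,0],[43,3],[45,0]]
[[19,7],[21,6],[25,0],[34,19],[39,0],[43,3],[45,0],[46,8],[48,0]]
[[19,7],[21,6],[25,0],[34,19],[39,0],[43,3],[45,0],[46,8],[48,0]]
[[19,7],[21,6],[25,0],[34,19],[39,0],[43,3],[45,0],[46,8],[48,0]]
[[19,7],[21,19],[27,0],[34,19],[39,0],[43,3],[45,0],[46,8],[48,0]]
[[19,7],[21,19],[27,0],[34,19],[39,0],[40,7],[46,8],[48,0]]
[[19,7],[21,20],[23,19],[27,0],[34,19],[39,0],[40,7],[46,8],[48,0]]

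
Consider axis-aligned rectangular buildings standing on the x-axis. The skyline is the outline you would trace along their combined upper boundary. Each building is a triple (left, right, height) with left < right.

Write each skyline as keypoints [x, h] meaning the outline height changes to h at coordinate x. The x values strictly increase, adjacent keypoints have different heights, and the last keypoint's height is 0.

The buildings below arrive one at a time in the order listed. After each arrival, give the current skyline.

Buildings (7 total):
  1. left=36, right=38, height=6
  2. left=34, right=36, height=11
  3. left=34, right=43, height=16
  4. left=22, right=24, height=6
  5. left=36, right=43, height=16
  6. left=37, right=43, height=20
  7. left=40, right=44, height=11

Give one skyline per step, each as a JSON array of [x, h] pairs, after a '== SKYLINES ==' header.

== SKYLINES ==
[[36,6],[38,0]]
[[34,11],[36,6],[38,0]]
[[34,16],[43,0]]
[[22,6],[24,0],[34,16],[43,0]]
[[22,6],[24,0],[34,16],[43,0]]
[[22,6],[24,0],[34,16],[37,20],[43,0]]
[[22,6],[24,0],[34,16],[37,20],[43,11],[44,0]]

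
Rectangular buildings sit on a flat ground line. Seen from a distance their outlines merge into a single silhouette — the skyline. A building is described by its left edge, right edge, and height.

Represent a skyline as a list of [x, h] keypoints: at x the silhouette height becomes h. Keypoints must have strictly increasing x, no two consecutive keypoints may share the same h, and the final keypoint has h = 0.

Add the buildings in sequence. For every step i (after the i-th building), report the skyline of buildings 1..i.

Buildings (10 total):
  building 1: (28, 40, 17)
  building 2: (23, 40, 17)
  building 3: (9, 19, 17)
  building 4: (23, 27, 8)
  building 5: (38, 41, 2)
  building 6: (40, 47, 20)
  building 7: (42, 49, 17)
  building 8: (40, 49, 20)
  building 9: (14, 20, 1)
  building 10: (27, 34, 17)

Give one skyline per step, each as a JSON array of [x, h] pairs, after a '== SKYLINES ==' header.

== SKYLINES ==
[[28,17],[40,0]]
[[23,17],[40,0]]
[[9,17],[19,0],[23,17],[40,0]]
[[9,17],[19,0],[23,17],[40,0]]
[[9,17],[19,0],[23,17],[40,2],[41,0]]
[[9,17],[19,0],[23,17],[40,20],[47,0]]
[[9,17],[19,0],[23,17],[40,20],[47,17],[49,0]]
[[9,17],[19,0],[23,17],[40,20],[49,0]]
[[9,17],[19,1],[20,0],[23,17],[40,20],[49,0]]
[[9,17],[19,1],[20,0],[23,17],[40,20],[49,0]]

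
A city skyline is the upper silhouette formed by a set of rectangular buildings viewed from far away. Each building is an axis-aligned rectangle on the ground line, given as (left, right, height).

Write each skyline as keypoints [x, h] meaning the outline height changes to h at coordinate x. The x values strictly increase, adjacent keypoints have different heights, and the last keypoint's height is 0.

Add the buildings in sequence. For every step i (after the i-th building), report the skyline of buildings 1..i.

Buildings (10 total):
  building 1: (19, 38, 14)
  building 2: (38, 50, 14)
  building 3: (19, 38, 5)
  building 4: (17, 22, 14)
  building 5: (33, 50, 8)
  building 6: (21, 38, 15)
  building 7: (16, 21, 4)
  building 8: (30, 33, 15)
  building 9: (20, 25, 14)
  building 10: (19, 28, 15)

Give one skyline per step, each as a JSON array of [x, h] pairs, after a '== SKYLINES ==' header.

== SKYLINES ==
[[19,14],[38,0]]
[[19,14],[50,0]]
[[19,14],[50,0]]
[[17,14],[50,0]]
[[17,14],[50,0]]
[[17,14],[21,15],[38,14],[50,0]]
[[16,4],[17,14],[21,15],[38,14],[50,0]]
[[16,4],[17,14],[21,15],[38,14],[50,0]]
[[16,4],[17,14],[21,15],[38,14],[50,0]]
[[16,4],[17,14],[19,15],[38,14],[50,0]]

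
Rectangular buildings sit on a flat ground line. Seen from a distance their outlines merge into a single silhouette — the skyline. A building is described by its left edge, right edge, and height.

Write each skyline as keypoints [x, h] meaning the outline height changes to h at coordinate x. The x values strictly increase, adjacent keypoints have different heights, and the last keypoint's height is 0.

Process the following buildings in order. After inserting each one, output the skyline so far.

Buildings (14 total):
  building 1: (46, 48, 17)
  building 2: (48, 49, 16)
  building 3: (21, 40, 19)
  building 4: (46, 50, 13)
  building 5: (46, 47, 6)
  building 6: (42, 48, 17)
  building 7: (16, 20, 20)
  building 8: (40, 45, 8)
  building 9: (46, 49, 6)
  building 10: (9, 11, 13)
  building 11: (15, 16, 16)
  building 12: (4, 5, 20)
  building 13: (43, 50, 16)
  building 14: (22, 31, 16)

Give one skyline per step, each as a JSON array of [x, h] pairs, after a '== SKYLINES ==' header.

== SKYLINES ==
[[46,17],[48,0]]
[[46,17],[48,16],[49,0]]
[[21,19],[40,0],[46,17],[48,16],[49,0]]
[[21,19],[40,0],[46,17],[48,16],[49,13],[50,0]]
[[21,19],[40,0],[46,17],[48,16],[49,13],[50,0]]
[[21,19],[40,0],[42,17],[48,16],[49,13],[50,0]]
[[16,20],[20,0],[21,19],[40,0],[42,17],[48,16],[49,13],[50,0]]
[[16,20],[20,0],[21,19],[40,8],[42,17],[48,16],[49,13],[50,0]]
[[16,20],[20,0],[21,19],[40,8],[42,17],[48,16],[49,13],[50,0]]
[[9,13],[11,0],[16,20],[20,0],[21,19],[40,8],[42,17],[48,16],[49,13],[50,0]]
[[9,13],[11,0],[15,16],[16,20],[20,0],[21,19],[40,8],[42,17],[48,16],[49,13],[50,0]]
[[4,20],[5,0],[9,13],[11,0],[15,16],[16,20],[20,0],[21,19],[40,8],[42,17],[48,16],[49,13],[50,0]]
[[4,20],[5,0],[9,13],[11,0],[15,16],[16,20],[20,0],[21,19],[40,8],[42,17],[48,16],[50,0]]
[[4,20],[5,0],[9,13],[11,0],[15,16],[16,20],[20,0],[21,19],[40,8],[42,17],[48,16],[50,0]]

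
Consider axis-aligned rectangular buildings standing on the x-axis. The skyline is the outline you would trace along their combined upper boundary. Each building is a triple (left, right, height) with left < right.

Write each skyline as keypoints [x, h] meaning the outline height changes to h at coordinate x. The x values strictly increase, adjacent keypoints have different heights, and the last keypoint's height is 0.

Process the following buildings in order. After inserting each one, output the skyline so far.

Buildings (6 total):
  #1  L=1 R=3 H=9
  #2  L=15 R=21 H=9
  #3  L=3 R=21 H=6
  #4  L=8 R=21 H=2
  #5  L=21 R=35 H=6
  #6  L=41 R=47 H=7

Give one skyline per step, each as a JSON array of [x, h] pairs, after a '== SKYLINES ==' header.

== SKYLINES ==
[[1,9],[3,0]]
[[1,9],[3,0],[15,9],[21,0]]
[[1,9],[3,6],[15,9],[21,0]]
[[1,9],[3,6],[15,9],[21,0]]
[[1,9],[3,6],[15,9],[21,6],[35,0]]
[[1,9],[3,6],[15,9],[21,6],[35,0],[41,7],[47,0]]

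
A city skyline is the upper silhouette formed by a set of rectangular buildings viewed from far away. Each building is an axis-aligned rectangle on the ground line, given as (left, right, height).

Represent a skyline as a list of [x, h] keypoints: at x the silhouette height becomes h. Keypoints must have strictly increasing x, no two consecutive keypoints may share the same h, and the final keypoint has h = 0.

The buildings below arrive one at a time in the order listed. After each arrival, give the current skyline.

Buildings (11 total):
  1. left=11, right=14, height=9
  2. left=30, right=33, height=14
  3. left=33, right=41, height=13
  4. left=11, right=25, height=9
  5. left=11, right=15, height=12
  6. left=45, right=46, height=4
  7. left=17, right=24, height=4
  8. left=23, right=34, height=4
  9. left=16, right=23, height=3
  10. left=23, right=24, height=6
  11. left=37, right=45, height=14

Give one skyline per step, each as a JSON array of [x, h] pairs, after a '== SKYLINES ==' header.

== SKYLINES ==
[[11,9],[14,0]]
[[11,9],[14,0],[30,14],[33,0]]
[[11,9],[14,0],[30,14],[33,13],[41,0]]
[[11,9],[25,0],[30,14],[33,13],[41,0]]
[[11,12],[15,9],[25,0],[30,14],[33,13],[41,0]]
[[11,12],[15,9],[25,0],[30,14],[33,13],[41,0],[45,4],[46,0]]
[[11,12],[15,9],[25,0],[30,14],[33,13],[41,0],[45,4],[46,0]]
[[11,12],[15,9],[25,4],[30,14],[33,13],[41,0],[45,4],[46,0]]
[[11,12],[15,9],[25,4],[30,14],[33,13],[41,0],[45,4],[46,0]]
[[11,12],[15,9],[25,4],[30,14],[33,13],[41,0],[45,4],[46,0]]
[[11,12],[15,9],[25,4],[30,14],[33,13],[37,14],[45,4],[46,0]]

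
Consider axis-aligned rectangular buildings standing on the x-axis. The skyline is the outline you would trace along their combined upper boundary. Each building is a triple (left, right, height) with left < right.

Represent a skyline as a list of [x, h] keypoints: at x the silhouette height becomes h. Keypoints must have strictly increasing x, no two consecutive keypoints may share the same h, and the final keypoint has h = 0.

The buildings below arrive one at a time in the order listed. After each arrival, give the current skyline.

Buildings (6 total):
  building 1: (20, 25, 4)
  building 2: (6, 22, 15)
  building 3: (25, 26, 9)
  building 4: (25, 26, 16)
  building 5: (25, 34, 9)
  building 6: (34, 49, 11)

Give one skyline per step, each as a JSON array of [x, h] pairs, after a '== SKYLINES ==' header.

== SKYLINES ==
[[20,4],[25,0]]
[[6,15],[22,4],[25,0]]
[[6,15],[22,4],[25,9],[26,0]]
[[6,15],[22,4],[25,16],[26,0]]
[[6,15],[22,4],[25,16],[26,9],[34,0]]
[[6,15],[22,4],[25,16],[26,9],[34,11],[49,0]]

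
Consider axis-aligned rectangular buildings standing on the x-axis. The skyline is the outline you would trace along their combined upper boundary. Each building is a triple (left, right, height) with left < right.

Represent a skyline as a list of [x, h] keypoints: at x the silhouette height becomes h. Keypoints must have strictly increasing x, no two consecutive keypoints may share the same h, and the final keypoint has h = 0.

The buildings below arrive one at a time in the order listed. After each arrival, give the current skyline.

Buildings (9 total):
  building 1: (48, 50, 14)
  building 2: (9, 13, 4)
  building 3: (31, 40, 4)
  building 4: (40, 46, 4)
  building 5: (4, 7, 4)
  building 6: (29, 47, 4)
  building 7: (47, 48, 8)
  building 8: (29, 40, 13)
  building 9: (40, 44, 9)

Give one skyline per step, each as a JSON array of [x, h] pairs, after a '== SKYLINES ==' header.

== SKYLINES ==
[[48,14],[50,0]]
[[9,4],[13,0],[48,14],[50,0]]
[[9,4],[13,0],[31,4],[40,0],[48,14],[50,0]]
[[9,4],[13,0],[31,4],[46,0],[48,14],[50,0]]
[[4,4],[7,0],[9,4],[13,0],[31,4],[46,0],[48,14],[50,0]]
[[4,4],[7,0],[9,4],[13,0],[29,4],[47,0],[48,14],[50,0]]
[[4,4],[7,0],[9,4],[13,0],[29,4],[47,8],[48,14],[50,0]]
[[4,4],[7,0],[9,4],[13,0],[29,13],[40,4],[47,8],[48,14],[50,0]]
[[4,4],[7,0],[9,4],[13,0],[29,13],[40,9],[44,4],[47,8],[48,14],[50,0]]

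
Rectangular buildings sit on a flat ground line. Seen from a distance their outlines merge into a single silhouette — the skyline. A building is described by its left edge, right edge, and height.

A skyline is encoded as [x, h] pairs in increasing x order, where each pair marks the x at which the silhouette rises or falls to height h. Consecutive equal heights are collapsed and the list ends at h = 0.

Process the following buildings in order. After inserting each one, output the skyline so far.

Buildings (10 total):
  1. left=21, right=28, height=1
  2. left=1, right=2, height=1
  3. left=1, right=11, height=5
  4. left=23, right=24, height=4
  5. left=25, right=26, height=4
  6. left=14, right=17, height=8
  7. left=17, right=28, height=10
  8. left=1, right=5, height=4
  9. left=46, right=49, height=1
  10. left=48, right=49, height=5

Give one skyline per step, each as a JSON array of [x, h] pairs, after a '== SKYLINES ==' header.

== SKYLINES ==
[[21,1],[28,0]]
[[1,1],[2,0],[21,1],[28,0]]
[[1,5],[11,0],[21,1],[28,0]]
[[1,5],[11,0],[21,1],[23,4],[24,1],[28,0]]
[[1,5],[11,0],[21,1],[23,4],[24,1],[25,4],[26,1],[28,0]]
[[1,5],[11,0],[14,8],[17,0],[21,1],[23,4],[24,1],[25,4],[26,1],[28,0]]
[[1,5],[11,0],[14,8],[17,10],[28,0]]
[[1,5],[11,0],[14,8],[17,10],[28,0]]
[[1,5],[11,0],[14,8],[17,10],[28,0],[46,1],[49,0]]
[[1,5],[11,0],[14,8],[17,10],[28,0],[46,1],[48,5],[49,0]]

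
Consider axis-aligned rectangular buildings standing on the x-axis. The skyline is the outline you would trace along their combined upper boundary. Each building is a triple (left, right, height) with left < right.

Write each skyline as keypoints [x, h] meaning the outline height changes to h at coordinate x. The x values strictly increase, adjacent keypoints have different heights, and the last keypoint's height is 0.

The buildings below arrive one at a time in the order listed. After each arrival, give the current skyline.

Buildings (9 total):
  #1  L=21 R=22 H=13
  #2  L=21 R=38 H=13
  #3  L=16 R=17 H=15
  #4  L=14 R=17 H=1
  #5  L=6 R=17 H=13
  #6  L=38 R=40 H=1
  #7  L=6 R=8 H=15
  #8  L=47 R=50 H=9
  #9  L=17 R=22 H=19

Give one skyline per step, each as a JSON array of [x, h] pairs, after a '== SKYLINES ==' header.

== SKYLINES ==
[[21,13],[22,0]]
[[21,13],[38,0]]
[[16,15],[17,0],[21,13],[38,0]]
[[14,1],[16,15],[17,0],[21,13],[38,0]]
[[6,13],[16,15],[17,0],[21,13],[38,0]]
[[6,13],[16,15],[17,0],[21,13],[38,1],[40,0]]
[[6,15],[8,13],[16,15],[17,0],[21,13],[38,1],[40,0]]
[[6,15],[8,13],[16,15],[17,0],[21,13],[38,1],[40,0],[47,9],[50,0]]
[[6,15],[8,13],[16,15],[17,19],[22,13],[38,1],[40,0],[47,9],[50,0]]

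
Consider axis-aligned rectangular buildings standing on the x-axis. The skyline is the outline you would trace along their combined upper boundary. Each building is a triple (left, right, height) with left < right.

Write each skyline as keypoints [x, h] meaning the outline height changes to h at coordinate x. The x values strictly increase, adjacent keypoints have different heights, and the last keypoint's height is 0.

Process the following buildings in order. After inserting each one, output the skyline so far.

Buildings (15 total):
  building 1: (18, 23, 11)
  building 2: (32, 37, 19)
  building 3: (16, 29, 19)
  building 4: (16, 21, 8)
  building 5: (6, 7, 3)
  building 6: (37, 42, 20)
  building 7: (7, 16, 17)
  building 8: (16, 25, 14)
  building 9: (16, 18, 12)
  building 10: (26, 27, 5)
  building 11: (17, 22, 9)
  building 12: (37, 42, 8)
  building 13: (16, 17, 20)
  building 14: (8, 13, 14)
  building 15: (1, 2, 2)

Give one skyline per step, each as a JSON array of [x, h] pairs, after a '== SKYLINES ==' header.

== SKYLINES ==
[[18,11],[23,0]]
[[18,11],[23,0],[32,19],[37,0]]
[[16,19],[29,0],[32,19],[37,0]]
[[16,19],[29,0],[32,19],[37,0]]
[[6,3],[7,0],[16,19],[29,0],[32,19],[37,0]]
[[6,3],[7,0],[16,19],[29,0],[32,19],[37,20],[42,0]]
[[6,3],[7,17],[16,19],[29,0],[32,19],[37,20],[42,0]]
[[6,3],[7,17],[16,19],[29,0],[32,19],[37,20],[42,0]]
[[6,3],[7,17],[16,19],[29,0],[32,19],[37,20],[42,0]]
[[6,3],[7,17],[16,19],[29,0],[32,19],[37,20],[42,0]]
[[6,3],[7,17],[16,19],[29,0],[32,19],[37,20],[42,0]]
[[6,3],[7,17],[16,19],[29,0],[32,19],[37,20],[42,0]]
[[6,3],[7,17],[16,20],[17,19],[29,0],[32,19],[37,20],[42,0]]
[[6,3],[7,17],[16,20],[17,19],[29,0],[32,19],[37,20],[42,0]]
[[1,2],[2,0],[6,3],[7,17],[16,20],[17,19],[29,0],[32,19],[37,20],[42,0]]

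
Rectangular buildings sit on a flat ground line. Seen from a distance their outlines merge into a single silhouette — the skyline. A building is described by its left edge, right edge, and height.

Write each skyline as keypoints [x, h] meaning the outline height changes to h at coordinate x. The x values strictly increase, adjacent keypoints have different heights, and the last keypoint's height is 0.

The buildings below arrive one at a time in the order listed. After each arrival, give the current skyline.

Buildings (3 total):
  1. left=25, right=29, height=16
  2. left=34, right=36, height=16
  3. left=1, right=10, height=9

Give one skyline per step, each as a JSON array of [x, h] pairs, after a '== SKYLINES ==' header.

== SKYLINES ==
[[25,16],[29,0]]
[[25,16],[29,0],[34,16],[36,0]]
[[1,9],[10,0],[25,16],[29,0],[34,16],[36,0]]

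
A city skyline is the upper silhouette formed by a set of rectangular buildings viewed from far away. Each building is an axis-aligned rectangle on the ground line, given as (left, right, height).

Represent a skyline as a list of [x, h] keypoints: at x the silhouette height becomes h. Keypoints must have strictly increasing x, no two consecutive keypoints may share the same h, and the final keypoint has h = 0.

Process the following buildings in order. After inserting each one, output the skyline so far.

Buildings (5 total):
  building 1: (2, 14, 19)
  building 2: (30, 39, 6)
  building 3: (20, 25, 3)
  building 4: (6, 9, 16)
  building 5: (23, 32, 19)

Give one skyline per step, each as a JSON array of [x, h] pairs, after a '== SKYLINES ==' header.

== SKYLINES ==
[[2,19],[14,0]]
[[2,19],[14,0],[30,6],[39,0]]
[[2,19],[14,0],[20,3],[25,0],[30,6],[39,0]]
[[2,19],[14,0],[20,3],[25,0],[30,6],[39,0]]
[[2,19],[14,0],[20,3],[23,19],[32,6],[39,0]]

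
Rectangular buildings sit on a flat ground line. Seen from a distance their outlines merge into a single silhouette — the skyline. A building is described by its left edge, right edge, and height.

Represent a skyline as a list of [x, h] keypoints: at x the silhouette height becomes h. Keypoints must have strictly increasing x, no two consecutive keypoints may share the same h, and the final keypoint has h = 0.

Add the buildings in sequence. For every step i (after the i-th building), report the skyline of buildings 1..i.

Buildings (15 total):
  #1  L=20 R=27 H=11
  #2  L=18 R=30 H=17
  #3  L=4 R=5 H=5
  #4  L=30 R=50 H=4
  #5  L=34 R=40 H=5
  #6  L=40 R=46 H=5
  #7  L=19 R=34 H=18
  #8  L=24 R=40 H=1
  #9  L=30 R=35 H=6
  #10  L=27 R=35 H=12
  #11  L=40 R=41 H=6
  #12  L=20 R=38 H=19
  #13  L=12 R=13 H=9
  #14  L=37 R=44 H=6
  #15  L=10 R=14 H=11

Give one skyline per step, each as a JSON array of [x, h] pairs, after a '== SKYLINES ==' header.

== SKYLINES ==
[[20,11],[27,0]]
[[18,17],[30,0]]
[[4,5],[5,0],[18,17],[30,0]]
[[4,5],[5,0],[18,17],[30,4],[50,0]]
[[4,5],[5,0],[18,17],[30,4],[34,5],[40,4],[50,0]]
[[4,5],[5,0],[18,17],[30,4],[34,5],[46,4],[50,0]]
[[4,5],[5,0],[18,17],[19,18],[34,5],[46,4],[50,0]]
[[4,5],[5,0],[18,17],[19,18],[34,5],[46,4],[50,0]]
[[4,5],[5,0],[18,17],[19,18],[34,6],[35,5],[46,4],[50,0]]
[[4,5],[5,0],[18,17],[19,18],[34,12],[35,5],[46,4],[50,0]]
[[4,5],[5,0],[18,17],[19,18],[34,12],[35,5],[40,6],[41,5],[46,4],[50,0]]
[[4,5],[5,0],[18,17],[19,18],[20,19],[38,5],[40,6],[41,5],[46,4],[50,0]]
[[4,5],[5,0],[12,9],[13,0],[18,17],[19,18],[20,19],[38,5],[40,6],[41,5],[46,4],[50,0]]
[[4,5],[5,0],[12,9],[13,0],[18,17],[19,18],[20,19],[38,6],[44,5],[46,4],[50,0]]
[[4,5],[5,0],[10,11],[14,0],[18,17],[19,18],[20,19],[38,6],[44,5],[46,4],[50,0]]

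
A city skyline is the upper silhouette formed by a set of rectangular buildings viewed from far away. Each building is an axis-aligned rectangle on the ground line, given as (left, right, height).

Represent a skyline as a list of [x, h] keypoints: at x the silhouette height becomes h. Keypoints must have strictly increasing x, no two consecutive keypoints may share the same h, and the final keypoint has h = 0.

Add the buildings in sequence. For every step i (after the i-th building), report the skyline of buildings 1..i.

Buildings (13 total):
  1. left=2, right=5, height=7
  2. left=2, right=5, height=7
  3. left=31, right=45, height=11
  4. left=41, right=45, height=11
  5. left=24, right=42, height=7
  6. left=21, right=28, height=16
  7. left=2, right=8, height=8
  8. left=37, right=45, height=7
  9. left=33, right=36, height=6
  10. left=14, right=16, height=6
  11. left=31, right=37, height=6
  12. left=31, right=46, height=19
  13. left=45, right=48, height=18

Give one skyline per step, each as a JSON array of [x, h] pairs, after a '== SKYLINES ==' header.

== SKYLINES ==
[[2,7],[5,0]]
[[2,7],[5,0]]
[[2,7],[5,0],[31,11],[45,0]]
[[2,7],[5,0],[31,11],[45,0]]
[[2,7],[5,0],[24,7],[31,11],[45,0]]
[[2,7],[5,0],[21,16],[28,7],[31,11],[45,0]]
[[2,8],[8,0],[21,16],[28,7],[31,11],[45,0]]
[[2,8],[8,0],[21,16],[28,7],[31,11],[45,0]]
[[2,8],[8,0],[21,16],[28,7],[31,11],[45,0]]
[[2,8],[8,0],[14,6],[16,0],[21,16],[28,7],[31,11],[45,0]]
[[2,8],[8,0],[14,6],[16,0],[21,16],[28,7],[31,11],[45,0]]
[[2,8],[8,0],[14,6],[16,0],[21,16],[28,7],[31,19],[46,0]]
[[2,8],[8,0],[14,6],[16,0],[21,16],[28,7],[31,19],[46,18],[48,0]]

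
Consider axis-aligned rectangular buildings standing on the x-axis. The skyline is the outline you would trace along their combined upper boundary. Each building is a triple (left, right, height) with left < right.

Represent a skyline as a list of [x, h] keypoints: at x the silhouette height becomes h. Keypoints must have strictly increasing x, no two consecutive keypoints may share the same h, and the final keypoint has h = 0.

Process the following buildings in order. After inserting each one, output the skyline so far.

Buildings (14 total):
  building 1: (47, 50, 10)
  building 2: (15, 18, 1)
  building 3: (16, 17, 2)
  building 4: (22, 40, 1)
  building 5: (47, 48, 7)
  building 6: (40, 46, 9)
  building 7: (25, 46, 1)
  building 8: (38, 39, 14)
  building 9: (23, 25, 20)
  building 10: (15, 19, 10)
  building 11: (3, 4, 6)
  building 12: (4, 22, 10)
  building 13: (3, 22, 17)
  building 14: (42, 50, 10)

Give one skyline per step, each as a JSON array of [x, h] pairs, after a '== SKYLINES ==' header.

== SKYLINES ==
[[47,10],[50,0]]
[[15,1],[18,0],[47,10],[50,0]]
[[15,1],[16,2],[17,1],[18,0],[47,10],[50,0]]
[[15,1],[16,2],[17,1],[18,0],[22,1],[40,0],[47,10],[50,0]]
[[15,1],[16,2],[17,1],[18,0],[22,1],[40,0],[47,10],[50,0]]
[[15,1],[16,2],[17,1],[18,0],[22,1],[40,9],[46,0],[47,10],[50,0]]
[[15,1],[16,2],[17,1],[18,0],[22,1],[40,9],[46,0],[47,10],[50,0]]
[[15,1],[16,2],[17,1],[18,0],[22,1],[38,14],[39,1],[40,9],[46,0],[47,10],[50,0]]
[[15,1],[16,2],[17,1],[18,0],[22,1],[23,20],[25,1],[38,14],[39,1],[40,9],[46,0],[47,10],[50,0]]
[[15,10],[19,0],[22,1],[23,20],[25,1],[38,14],[39,1],[40,9],[46,0],[47,10],[50,0]]
[[3,6],[4,0],[15,10],[19,0],[22,1],[23,20],[25,1],[38,14],[39,1],[40,9],[46,0],[47,10],[50,0]]
[[3,6],[4,10],[22,1],[23,20],[25,1],[38,14],[39,1],[40,9],[46,0],[47,10],[50,0]]
[[3,17],[22,1],[23,20],[25,1],[38,14],[39,1],[40,9],[46,0],[47,10],[50,0]]
[[3,17],[22,1],[23,20],[25,1],[38,14],[39,1],[40,9],[42,10],[50,0]]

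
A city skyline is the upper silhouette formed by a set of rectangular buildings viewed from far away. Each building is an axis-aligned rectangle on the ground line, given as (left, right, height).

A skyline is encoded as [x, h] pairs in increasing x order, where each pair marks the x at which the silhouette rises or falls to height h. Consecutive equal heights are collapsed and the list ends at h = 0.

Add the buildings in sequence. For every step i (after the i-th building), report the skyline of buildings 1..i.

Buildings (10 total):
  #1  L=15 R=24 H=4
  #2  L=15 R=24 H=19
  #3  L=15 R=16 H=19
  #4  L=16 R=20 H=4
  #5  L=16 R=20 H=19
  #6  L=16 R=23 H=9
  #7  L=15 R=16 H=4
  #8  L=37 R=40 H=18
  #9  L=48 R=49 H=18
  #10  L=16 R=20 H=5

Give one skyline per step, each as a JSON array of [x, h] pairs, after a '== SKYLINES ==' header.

== SKYLINES ==
[[15,4],[24,0]]
[[15,19],[24,0]]
[[15,19],[24,0]]
[[15,19],[24,0]]
[[15,19],[24,0]]
[[15,19],[24,0]]
[[15,19],[24,0]]
[[15,19],[24,0],[37,18],[40,0]]
[[15,19],[24,0],[37,18],[40,0],[48,18],[49,0]]
[[15,19],[24,0],[37,18],[40,0],[48,18],[49,0]]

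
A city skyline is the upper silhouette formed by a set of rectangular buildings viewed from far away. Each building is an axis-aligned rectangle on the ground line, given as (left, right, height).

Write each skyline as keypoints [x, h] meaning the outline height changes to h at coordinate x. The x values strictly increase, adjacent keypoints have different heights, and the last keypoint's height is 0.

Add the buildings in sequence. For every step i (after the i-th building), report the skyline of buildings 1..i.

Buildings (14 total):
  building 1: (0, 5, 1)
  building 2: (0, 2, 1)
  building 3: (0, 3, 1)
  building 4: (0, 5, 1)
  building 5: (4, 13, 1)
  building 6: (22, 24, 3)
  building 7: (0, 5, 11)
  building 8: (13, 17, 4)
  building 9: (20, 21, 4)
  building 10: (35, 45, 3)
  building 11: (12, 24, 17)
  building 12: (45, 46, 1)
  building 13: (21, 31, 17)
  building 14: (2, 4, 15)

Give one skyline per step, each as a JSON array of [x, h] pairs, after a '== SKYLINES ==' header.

== SKYLINES ==
[[0,1],[5,0]]
[[0,1],[5,0]]
[[0,1],[5,0]]
[[0,1],[5,0]]
[[0,1],[13,0]]
[[0,1],[13,0],[22,3],[24,0]]
[[0,11],[5,1],[13,0],[22,3],[24,0]]
[[0,11],[5,1],[13,4],[17,0],[22,3],[24,0]]
[[0,11],[5,1],[13,4],[17,0],[20,4],[21,0],[22,3],[24,0]]
[[0,11],[5,1],[13,4],[17,0],[20,4],[21,0],[22,3],[24,0],[35,3],[45,0]]
[[0,11],[5,1],[12,17],[24,0],[35,3],[45,0]]
[[0,11],[5,1],[12,17],[24,0],[35,3],[45,1],[46,0]]
[[0,11],[5,1],[12,17],[31,0],[35,3],[45,1],[46,0]]
[[0,11],[2,15],[4,11],[5,1],[12,17],[31,0],[35,3],[45,1],[46,0]]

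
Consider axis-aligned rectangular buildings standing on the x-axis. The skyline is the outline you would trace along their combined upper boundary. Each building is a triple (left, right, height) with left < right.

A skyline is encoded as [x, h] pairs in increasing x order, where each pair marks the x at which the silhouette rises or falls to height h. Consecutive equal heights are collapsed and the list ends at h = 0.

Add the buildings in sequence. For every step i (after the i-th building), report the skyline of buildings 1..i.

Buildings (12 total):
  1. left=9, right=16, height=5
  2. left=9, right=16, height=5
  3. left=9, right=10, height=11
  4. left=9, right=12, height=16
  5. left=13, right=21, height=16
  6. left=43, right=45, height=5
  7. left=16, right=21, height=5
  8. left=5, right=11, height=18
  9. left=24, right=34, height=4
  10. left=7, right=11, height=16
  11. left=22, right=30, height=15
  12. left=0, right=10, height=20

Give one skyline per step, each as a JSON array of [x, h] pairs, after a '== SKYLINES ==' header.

== SKYLINES ==
[[9,5],[16,0]]
[[9,5],[16,0]]
[[9,11],[10,5],[16,0]]
[[9,16],[12,5],[16,0]]
[[9,16],[12,5],[13,16],[21,0]]
[[9,16],[12,5],[13,16],[21,0],[43,5],[45,0]]
[[9,16],[12,5],[13,16],[21,0],[43,5],[45,0]]
[[5,18],[11,16],[12,5],[13,16],[21,0],[43,5],[45,0]]
[[5,18],[11,16],[12,5],[13,16],[21,0],[24,4],[34,0],[43,5],[45,0]]
[[5,18],[11,16],[12,5],[13,16],[21,0],[24,4],[34,0],[43,5],[45,0]]
[[5,18],[11,16],[12,5],[13,16],[21,0],[22,15],[30,4],[34,0],[43,5],[45,0]]
[[0,20],[10,18],[11,16],[12,5],[13,16],[21,0],[22,15],[30,4],[34,0],[43,5],[45,0]]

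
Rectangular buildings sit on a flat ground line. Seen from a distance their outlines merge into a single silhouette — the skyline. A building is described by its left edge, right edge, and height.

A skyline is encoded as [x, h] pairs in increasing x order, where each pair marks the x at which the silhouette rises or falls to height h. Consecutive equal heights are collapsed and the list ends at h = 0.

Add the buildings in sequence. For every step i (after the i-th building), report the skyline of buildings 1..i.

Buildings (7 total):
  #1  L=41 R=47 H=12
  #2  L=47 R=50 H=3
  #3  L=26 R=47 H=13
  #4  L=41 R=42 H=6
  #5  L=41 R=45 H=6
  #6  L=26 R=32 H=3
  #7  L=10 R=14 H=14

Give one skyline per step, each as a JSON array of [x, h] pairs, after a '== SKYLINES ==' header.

== SKYLINES ==
[[41,12],[47,0]]
[[41,12],[47,3],[50,0]]
[[26,13],[47,3],[50,0]]
[[26,13],[47,3],[50,0]]
[[26,13],[47,3],[50,0]]
[[26,13],[47,3],[50,0]]
[[10,14],[14,0],[26,13],[47,3],[50,0]]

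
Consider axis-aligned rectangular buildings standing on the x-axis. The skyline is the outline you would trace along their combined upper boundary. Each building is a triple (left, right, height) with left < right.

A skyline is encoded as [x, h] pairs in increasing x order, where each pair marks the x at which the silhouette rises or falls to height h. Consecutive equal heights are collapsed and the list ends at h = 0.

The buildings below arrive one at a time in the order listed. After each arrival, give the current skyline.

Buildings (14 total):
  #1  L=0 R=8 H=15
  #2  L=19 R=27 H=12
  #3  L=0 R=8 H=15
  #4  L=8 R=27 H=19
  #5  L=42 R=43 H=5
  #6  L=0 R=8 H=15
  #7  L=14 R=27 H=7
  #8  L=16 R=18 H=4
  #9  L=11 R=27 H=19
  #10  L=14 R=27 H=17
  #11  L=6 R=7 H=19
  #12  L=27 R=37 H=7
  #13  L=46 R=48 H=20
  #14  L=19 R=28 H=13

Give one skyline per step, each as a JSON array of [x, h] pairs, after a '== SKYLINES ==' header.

== SKYLINES ==
[[0,15],[8,0]]
[[0,15],[8,0],[19,12],[27,0]]
[[0,15],[8,0],[19,12],[27,0]]
[[0,15],[8,19],[27,0]]
[[0,15],[8,19],[27,0],[42,5],[43,0]]
[[0,15],[8,19],[27,0],[42,5],[43,0]]
[[0,15],[8,19],[27,0],[42,5],[43,0]]
[[0,15],[8,19],[27,0],[42,5],[43,0]]
[[0,15],[8,19],[27,0],[42,5],[43,0]]
[[0,15],[8,19],[27,0],[42,5],[43,0]]
[[0,15],[6,19],[7,15],[8,19],[27,0],[42,5],[43,0]]
[[0,15],[6,19],[7,15],[8,19],[27,7],[37,0],[42,5],[43,0]]
[[0,15],[6,19],[7,15],[8,19],[27,7],[37,0],[42,5],[43,0],[46,20],[48,0]]
[[0,15],[6,19],[7,15],[8,19],[27,13],[28,7],[37,0],[42,5],[43,0],[46,20],[48,0]]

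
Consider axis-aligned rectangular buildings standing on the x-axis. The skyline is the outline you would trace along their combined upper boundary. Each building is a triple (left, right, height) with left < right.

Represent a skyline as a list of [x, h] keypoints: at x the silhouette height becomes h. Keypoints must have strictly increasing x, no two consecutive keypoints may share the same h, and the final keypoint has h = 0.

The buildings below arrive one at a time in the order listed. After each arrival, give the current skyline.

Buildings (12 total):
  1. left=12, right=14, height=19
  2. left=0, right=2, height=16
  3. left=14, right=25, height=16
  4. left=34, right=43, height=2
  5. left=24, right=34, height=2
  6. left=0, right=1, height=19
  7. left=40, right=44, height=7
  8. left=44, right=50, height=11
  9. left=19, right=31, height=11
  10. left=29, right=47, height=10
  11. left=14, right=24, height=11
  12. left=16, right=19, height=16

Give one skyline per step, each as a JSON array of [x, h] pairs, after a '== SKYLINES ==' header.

== SKYLINES ==
[[12,19],[14,0]]
[[0,16],[2,0],[12,19],[14,0]]
[[0,16],[2,0],[12,19],[14,16],[25,0]]
[[0,16],[2,0],[12,19],[14,16],[25,0],[34,2],[43,0]]
[[0,16],[2,0],[12,19],[14,16],[25,2],[43,0]]
[[0,19],[1,16],[2,0],[12,19],[14,16],[25,2],[43,0]]
[[0,19],[1,16],[2,0],[12,19],[14,16],[25,2],[40,7],[44,0]]
[[0,19],[1,16],[2,0],[12,19],[14,16],[25,2],[40,7],[44,11],[50,0]]
[[0,19],[1,16],[2,0],[12,19],[14,16],[25,11],[31,2],[40,7],[44,11],[50,0]]
[[0,19],[1,16],[2,0],[12,19],[14,16],[25,11],[31,10],[44,11],[50,0]]
[[0,19],[1,16],[2,0],[12,19],[14,16],[25,11],[31,10],[44,11],[50,0]]
[[0,19],[1,16],[2,0],[12,19],[14,16],[25,11],[31,10],[44,11],[50,0]]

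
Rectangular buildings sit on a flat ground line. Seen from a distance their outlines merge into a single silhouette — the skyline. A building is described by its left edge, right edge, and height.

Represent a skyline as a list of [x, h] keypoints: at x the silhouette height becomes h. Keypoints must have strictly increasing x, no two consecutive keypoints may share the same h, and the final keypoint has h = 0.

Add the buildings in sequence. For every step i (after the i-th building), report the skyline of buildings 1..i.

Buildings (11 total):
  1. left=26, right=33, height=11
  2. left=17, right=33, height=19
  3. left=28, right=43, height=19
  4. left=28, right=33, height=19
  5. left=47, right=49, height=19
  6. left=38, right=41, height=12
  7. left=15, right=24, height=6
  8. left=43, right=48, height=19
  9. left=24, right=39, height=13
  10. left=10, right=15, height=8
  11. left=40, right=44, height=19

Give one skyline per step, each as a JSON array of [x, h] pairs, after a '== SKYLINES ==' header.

== SKYLINES ==
[[26,11],[33,0]]
[[17,19],[33,0]]
[[17,19],[43,0]]
[[17,19],[43,0]]
[[17,19],[43,0],[47,19],[49,0]]
[[17,19],[43,0],[47,19],[49,0]]
[[15,6],[17,19],[43,0],[47,19],[49,0]]
[[15,6],[17,19],[49,0]]
[[15,6],[17,19],[49,0]]
[[10,8],[15,6],[17,19],[49,0]]
[[10,8],[15,6],[17,19],[49,0]]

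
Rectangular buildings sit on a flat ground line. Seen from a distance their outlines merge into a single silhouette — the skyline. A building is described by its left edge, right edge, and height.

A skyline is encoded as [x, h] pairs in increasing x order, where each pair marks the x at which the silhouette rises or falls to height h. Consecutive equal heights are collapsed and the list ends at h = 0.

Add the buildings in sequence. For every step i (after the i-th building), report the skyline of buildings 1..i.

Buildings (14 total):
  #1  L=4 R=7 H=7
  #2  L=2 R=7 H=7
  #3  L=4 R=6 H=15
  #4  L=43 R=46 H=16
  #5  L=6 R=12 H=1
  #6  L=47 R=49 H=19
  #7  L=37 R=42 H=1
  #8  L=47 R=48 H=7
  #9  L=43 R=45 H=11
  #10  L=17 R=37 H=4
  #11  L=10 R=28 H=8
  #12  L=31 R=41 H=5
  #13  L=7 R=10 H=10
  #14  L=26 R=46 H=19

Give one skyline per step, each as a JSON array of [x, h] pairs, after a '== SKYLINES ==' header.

== SKYLINES ==
[[4,7],[7,0]]
[[2,7],[7,0]]
[[2,7],[4,15],[6,7],[7,0]]
[[2,7],[4,15],[6,7],[7,0],[43,16],[46,0]]
[[2,7],[4,15],[6,7],[7,1],[12,0],[43,16],[46,0]]
[[2,7],[4,15],[6,7],[7,1],[12,0],[43,16],[46,0],[47,19],[49,0]]
[[2,7],[4,15],[6,7],[7,1],[12,0],[37,1],[42,0],[43,16],[46,0],[47,19],[49,0]]
[[2,7],[4,15],[6,7],[7,1],[12,0],[37,1],[42,0],[43,16],[46,0],[47,19],[49,0]]
[[2,7],[4,15],[6,7],[7,1],[12,0],[37,1],[42,0],[43,16],[46,0],[47,19],[49,0]]
[[2,7],[4,15],[6,7],[7,1],[12,0],[17,4],[37,1],[42,0],[43,16],[46,0],[47,19],[49,0]]
[[2,7],[4,15],[6,7],[7,1],[10,8],[28,4],[37,1],[42,0],[43,16],[46,0],[47,19],[49,0]]
[[2,7],[4,15],[6,7],[7,1],[10,8],[28,4],[31,5],[41,1],[42,0],[43,16],[46,0],[47,19],[49,0]]
[[2,7],[4,15],[6,7],[7,10],[10,8],[28,4],[31,5],[41,1],[42,0],[43,16],[46,0],[47,19],[49,0]]
[[2,7],[4,15],[6,7],[7,10],[10,8],[26,19],[46,0],[47,19],[49,0]]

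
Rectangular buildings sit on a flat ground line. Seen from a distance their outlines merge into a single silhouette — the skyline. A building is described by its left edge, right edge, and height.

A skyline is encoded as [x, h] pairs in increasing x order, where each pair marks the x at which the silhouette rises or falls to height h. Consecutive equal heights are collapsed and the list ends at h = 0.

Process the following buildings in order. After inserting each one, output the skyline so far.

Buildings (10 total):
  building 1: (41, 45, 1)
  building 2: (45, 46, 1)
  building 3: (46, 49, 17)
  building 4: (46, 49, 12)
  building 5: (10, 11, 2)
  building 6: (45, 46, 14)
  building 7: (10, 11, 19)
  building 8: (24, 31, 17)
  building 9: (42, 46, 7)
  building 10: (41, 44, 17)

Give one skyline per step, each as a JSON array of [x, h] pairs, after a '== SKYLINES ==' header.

== SKYLINES ==
[[41,1],[45,0]]
[[41,1],[46,0]]
[[41,1],[46,17],[49,0]]
[[41,1],[46,17],[49,0]]
[[10,2],[11,0],[41,1],[46,17],[49,0]]
[[10,2],[11,0],[41,1],[45,14],[46,17],[49,0]]
[[10,19],[11,0],[41,1],[45,14],[46,17],[49,0]]
[[10,19],[11,0],[24,17],[31,0],[41,1],[45,14],[46,17],[49,0]]
[[10,19],[11,0],[24,17],[31,0],[41,1],[42,7],[45,14],[46,17],[49,0]]
[[10,19],[11,0],[24,17],[31,0],[41,17],[44,7],[45,14],[46,17],[49,0]]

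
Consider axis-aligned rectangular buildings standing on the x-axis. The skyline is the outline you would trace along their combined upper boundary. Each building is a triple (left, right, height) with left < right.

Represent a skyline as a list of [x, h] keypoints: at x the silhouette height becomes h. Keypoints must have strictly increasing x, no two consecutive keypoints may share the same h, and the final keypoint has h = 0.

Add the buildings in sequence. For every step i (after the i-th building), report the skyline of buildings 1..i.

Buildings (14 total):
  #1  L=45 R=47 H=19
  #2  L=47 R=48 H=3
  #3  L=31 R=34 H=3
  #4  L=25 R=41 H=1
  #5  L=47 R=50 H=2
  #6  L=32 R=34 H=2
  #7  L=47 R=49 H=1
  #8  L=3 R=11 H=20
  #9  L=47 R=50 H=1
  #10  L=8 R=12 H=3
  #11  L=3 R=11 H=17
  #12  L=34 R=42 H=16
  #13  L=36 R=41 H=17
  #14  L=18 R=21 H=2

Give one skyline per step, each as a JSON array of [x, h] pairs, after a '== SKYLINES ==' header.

== SKYLINES ==
[[45,19],[47,0]]
[[45,19],[47,3],[48,0]]
[[31,3],[34,0],[45,19],[47,3],[48,0]]
[[25,1],[31,3],[34,1],[41,0],[45,19],[47,3],[48,0]]
[[25,1],[31,3],[34,1],[41,0],[45,19],[47,3],[48,2],[50,0]]
[[25,1],[31,3],[34,1],[41,0],[45,19],[47,3],[48,2],[50,0]]
[[25,1],[31,3],[34,1],[41,0],[45,19],[47,3],[48,2],[50,0]]
[[3,20],[11,0],[25,1],[31,3],[34,1],[41,0],[45,19],[47,3],[48,2],[50,0]]
[[3,20],[11,0],[25,1],[31,3],[34,1],[41,0],[45,19],[47,3],[48,2],[50,0]]
[[3,20],[11,3],[12,0],[25,1],[31,3],[34,1],[41,0],[45,19],[47,3],[48,2],[50,0]]
[[3,20],[11,3],[12,0],[25,1],[31,3],[34,1],[41,0],[45,19],[47,3],[48,2],[50,0]]
[[3,20],[11,3],[12,0],[25,1],[31,3],[34,16],[42,0],[45,19],[47,3],[48,2],[50,0]]
[[3,20],[11,3],[12,0],[25,1],[31,3],[34,16],[36,17],[41,16],[42,0],[45,19],[47,3],[48,2],[50,0]]
[[3,20],[11,3],[12,0],[18,2],[21,0],[25,1],[31,3],[34,16],[36,17],[41,16],[42,0],[45,19],[47,3],[48,2],[50,0]]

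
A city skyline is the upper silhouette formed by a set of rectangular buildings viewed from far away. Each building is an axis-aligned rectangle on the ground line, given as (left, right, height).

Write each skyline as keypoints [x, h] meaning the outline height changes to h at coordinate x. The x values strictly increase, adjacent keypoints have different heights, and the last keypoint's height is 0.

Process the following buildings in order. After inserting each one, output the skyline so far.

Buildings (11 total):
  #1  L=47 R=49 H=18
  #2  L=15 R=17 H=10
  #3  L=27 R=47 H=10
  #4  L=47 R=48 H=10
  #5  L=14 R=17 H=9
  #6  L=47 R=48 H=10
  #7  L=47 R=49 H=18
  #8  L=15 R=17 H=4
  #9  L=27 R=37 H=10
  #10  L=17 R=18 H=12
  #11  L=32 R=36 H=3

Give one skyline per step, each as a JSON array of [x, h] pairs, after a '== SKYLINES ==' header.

== SKYLINES ==
[[47,18],[49,0]]
[[15,10],[17,0],[47,18],[49,0]]
[[15,10],[17,0],[27,10],[47,18],[49,0]]
[[15,10],[17,0],[27,10],[47,18],[49,0]]
[[14,9],[15,10],[17,0],[27,10],[47,18],[49,0]]
[[14,9],[15,10],[17,0],[27,10],[47,18],[49,0]]
[[14,9],[15,10],[17,0],[27,10],[47,18],[49,0]]
[[14,9],[15,10],[17,0],[27,10],[47,18],[49,0]]
[[14,9],[15,10],[17,0],[27,10],[47,18],[49,0]]
[[14,9],[15,10],[17,12],[18,0],[27,10],[47,18],[49,0]]
[[14,9],[15,10],[17,12],[18,0],[27,10],[47,18],[49,0]]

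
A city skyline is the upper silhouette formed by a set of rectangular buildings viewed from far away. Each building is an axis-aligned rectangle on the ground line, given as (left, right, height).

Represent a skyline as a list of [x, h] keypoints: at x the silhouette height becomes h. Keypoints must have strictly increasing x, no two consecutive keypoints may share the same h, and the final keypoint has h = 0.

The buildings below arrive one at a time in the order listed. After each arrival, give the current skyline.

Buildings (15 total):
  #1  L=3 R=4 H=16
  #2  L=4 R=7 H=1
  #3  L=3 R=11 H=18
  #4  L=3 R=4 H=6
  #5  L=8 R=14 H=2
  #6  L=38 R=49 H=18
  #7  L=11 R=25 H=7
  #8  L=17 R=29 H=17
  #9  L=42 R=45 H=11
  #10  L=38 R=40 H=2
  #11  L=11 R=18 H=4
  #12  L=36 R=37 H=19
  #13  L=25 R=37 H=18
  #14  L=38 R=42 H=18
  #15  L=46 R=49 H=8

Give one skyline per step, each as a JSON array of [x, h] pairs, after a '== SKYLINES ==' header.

== SKYLINES ==
[[3,16],[4,0]]
[[3,16],[4,1],[7,0]]
[[3,18],[11,0]]
[[3,18],[11,0]]
[[3,18],[11,2],[14,0]]
[[3,18],[11,2],[14,0],[38,18],[49,0]]
[[3,18],[11,7],[25,0],[38,18],[49,0]]
[[3,18],[11,7],[17,17],[29,0],[38,18],[49,0]]
[[3,18],[11,7],[17,17],[29,0],[38,18],[49,0]]
[[3,18],[11,7],[17,17],[29,0],[38,18],[49,0]]
[[3,18],[11,7],[17,17],[29,0],[38,18],[49,0]]
[[3,18],[11,7],[17,17],[29,0],[36,19],[37,0],[38,18],[49,0]]
[[3,18],[11,7],[17,17],[25,18],[36,19],[37,0],[38,18],[49,0]]
[[3,18],[11,7],[17,17],[25,18],[36,19],[37,0],[38,18],[49,0]]
[[3,18],[11,7],[17,17],[25,18],[36,19],[37,0],[38,18],[49,0]]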